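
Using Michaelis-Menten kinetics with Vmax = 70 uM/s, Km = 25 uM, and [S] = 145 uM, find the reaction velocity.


v = Vmax * [S] / (Km + [S])
v = 70 * 145 / (25 + 145)
v = 59.7059 uM/s

59.7059 uM/s


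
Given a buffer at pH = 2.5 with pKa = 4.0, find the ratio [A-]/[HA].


[A-]/[HA] = 10^(pH - pKa)
= 10^(2.5 - 4.0)
= 0.0316

0.0316


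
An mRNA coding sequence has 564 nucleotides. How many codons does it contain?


codons = nucleotides / 3
codons = 564 / 3 = 188

188


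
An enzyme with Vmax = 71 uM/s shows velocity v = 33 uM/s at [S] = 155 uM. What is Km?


Km = [S] * (Vmax - v) / v
Km = 155 * (71 - 33) / 33
Km = 178.4848 uM

178.4848 uM


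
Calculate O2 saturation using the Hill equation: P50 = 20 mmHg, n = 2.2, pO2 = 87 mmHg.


Y = pO2^n / (P50^n + pO2^n)
Y = 87^2.2 / (20^2.2 + 87^2.2)
Y = 96.21%

96.21%


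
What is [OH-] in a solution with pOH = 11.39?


[OH-] = 10^(-pOH)
[OH-] = 10^(-11.39)
[OH-] = 4.074e-12 M

4.074e-12 M


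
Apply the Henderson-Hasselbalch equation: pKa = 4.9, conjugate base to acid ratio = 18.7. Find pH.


pH = pKa + log10([A-]/[HA])
pH = 4.9 + log10(18.7)
pH = 6.1718

6.1718


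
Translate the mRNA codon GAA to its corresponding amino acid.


Standard genetic code lookup.
Codon GAA -> Glu

Glu


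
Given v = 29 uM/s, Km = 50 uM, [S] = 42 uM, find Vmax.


Vmax = v * (Km + [S]) / [S]
Vmax = 29 * (50 + 42) / 42
Vmax = 63.5238 uM/s

63.5238 uM/s


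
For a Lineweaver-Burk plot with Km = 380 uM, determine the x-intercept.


x-intercept = -1/Km
= -1/380
= -0.0026 1/uM

-0.0026 1/uM


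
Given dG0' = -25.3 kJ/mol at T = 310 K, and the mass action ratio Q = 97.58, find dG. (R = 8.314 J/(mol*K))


dG = dG0' + RT * ln(Q) / 1000
dG = -25.3 + 8.314 * 310 * ln(97.58) / 1000
dG = -13.494 kJ/mol

-13.494 kJ/mol


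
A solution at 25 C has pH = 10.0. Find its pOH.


pOH = 14 - pH
pOH = 14 - 10.0
pOH = 4.0

4.0


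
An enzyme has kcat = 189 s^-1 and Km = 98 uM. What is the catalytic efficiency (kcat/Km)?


Catalytic efficiency = kcat / Km
= 189 / 98
= 1.9286 uM^-1*s^-1

1.9286 uM^-1*s^-1


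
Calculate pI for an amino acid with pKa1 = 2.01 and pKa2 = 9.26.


pI = (pKa1 + pKa2) / 2
pI = (2.01 + 9.26) / 2
pI = 5.635

5.635


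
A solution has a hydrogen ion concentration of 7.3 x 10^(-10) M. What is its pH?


pH = -log10([H+])
pH = -log10(7.3 x 10^(-10))
pH = 9.1367

9.1367


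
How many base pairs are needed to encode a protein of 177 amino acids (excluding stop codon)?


Each amino acid = 1 codon = 3 bp
bp = 177 * 3 = 531 bp

531 bp


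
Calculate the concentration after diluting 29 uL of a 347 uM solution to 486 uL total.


C2 = C1 * V1 / V2
C2 = 347 * 29 / 486
C2 = 20.7058 uM

20.7058 uM


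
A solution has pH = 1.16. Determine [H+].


[H+] = 10^(-pH)
[H+] = 10^(-1.16)
[H+] = 0.0692 M

0.0692 M


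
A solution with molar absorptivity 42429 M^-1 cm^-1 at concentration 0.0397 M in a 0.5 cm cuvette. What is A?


A = epsilon * c * l
A = 42429 * 0.0397 * 0.5
A = 842.2156

842.2156


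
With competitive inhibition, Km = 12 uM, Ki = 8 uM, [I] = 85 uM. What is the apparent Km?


Km_app = Km * (1 + [I]/Ki)
Km_app = 12 * (1 + 85/8)
Km_app = 139.5 uM

139.5 uM


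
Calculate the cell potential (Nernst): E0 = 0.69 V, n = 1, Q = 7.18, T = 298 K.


E = E0 - (RT/nF) * ln(Q)
E = 0.69 - (8.314 * 298 / (1 * 96485)) * ln(7.18)
E = 0.6394 V

0.6394 V


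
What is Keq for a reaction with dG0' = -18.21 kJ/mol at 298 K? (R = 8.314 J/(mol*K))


Keq = exp(-dG0 * 1000 / (R * T))
Keq = exp(-(-18.21) * 1000 / (8.314 * 298))
Keq = 1556.0997

1556.0997


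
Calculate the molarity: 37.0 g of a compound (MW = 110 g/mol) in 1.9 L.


C = (mass / MW) / volume
C = (37.0 / 110) / 1.9
C = 0.177 M

0.177 M


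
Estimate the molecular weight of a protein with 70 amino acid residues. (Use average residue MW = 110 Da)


MW = n_residues * 110 Da
MW = 70 * 110
MW = 7700 Da

7700 Da


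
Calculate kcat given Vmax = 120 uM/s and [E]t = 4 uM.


kcat = Vmax / [E]t
kcat = 120 / 4
kcat = 30.0 s^-1

30.0 s^-1


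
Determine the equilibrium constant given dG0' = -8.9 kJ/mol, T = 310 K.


Keq = exp(-dG0 * 1000 / (R * T))
Keq = exp(-(-8.9) * 1000 / (8.314 * 310))
Keq = 31.6005

31.6005


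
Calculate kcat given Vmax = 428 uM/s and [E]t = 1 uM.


kcat = Vmax / [E]t
kcat = 428 / 1
kcat = 428.0 s^-1

428.0 s^-1


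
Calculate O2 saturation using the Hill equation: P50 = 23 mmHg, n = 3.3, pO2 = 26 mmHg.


Y = pO2^n / (P50^n + pO2^n)
Y = 26^3.3 / (23^3.3 + 26^3.3)
Y = 59.98%

59.98%


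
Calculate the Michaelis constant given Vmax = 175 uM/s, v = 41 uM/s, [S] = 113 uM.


Km = [S] * (Vmax - v) / v
Km = 113 * (175 - 41) / 41
Km = 369.3171 uM

369.3171 uM


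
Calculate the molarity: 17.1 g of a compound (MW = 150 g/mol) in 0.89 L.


C = (mass / MW) / volume
C = (17.1 / 150) / 0.89
C = 0.1281 M

0.1281 M


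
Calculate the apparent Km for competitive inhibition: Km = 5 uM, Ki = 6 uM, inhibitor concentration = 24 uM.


Km_app = Km * (1 + [I]/Ki)
Km_app = 5 * (1 + 24/6)
Km_app = 25.0 uM

25.0 uM


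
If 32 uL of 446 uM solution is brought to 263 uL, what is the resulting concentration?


C2 = C1 * V1 / V2
C2 = 446 * 32 / 263
C2 = 54.2662 uM

54.2662 uM


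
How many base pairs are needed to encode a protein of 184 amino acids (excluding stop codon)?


Each amino acid = 1 codon = 3 bp
bp = 184 * 3 = 552 bp

552 bp


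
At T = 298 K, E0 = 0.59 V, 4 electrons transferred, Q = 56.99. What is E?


E = E0 - (RT/nF) * ln(Q)
E = 0.59 - (8.314 * 298 / (4 * 96485)) * ln(56.99)
E = 0.564 V

0.564 V


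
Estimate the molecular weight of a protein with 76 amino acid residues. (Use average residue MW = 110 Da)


MW = n_residues * 110 Da
MW = 76 * 110
MW = 8360 Da

8360 Da


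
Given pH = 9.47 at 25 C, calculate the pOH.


pOH = 14 - pH
pOH = 14 - 9.47
pOH = 4.53

4.53


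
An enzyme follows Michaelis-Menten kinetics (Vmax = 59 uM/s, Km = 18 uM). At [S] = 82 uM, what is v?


v = Vmax * [S] / (Km + [S])
v = 59 * 82 / (18 + 82)
v = 48.38 uM/s

48.38 uM/s


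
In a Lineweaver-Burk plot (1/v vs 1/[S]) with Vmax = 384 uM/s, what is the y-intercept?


y-intercept = 1/Vmax
= 1/384
= 0.0026 s/uM

0.0026 s/uM


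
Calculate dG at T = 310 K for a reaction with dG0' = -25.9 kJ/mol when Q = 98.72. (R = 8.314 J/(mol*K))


dG = dG0' + RT * ln(Q) / 1000
dG = -25.9 + 8.314 * 310 * ln(98.72) / 1000
dG = -14.0641 kJ/mol

-14.0641 kJ/mol


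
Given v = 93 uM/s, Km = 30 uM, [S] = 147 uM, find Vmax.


Vmax = v * (Km + [S]) / [S]
Vmax = 93 * (30 + 147) / 147
Vmax = 111.9796 uM/s

111.9796 uM/s


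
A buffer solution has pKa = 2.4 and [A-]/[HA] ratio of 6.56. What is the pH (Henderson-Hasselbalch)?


pH = pKa + log10([A-]/[HA])
pH = 2.4 + log10(6.56)
pH = 3.2169

3.2169


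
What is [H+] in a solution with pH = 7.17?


[H+] = 10^(-pH)
[H+] = 10^(-7.17)
[H+] = 6.761e-08 M

6.761e-08 M


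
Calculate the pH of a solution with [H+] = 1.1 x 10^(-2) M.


pH = -log10([H+])
pH = -log10(1.1 x 10^(-2))
pH = 1.9586

1.9586


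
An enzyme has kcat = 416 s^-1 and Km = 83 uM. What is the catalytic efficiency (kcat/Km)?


Catalytic efficiency = kcat / Km
= 416 / 83
= 5.012 uM^-1*s^-1

5.012 uM^-1*s^-1


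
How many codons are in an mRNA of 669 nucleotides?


codons = nucleotides / 3
codons = 669 / 3 = 223

223


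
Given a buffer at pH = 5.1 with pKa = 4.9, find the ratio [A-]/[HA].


[A-]/[HA] = 10^(pH - pKa)
= 10^(5.1 - 4.9)
= 1.5849

1.5849


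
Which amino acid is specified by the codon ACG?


Standard genetic code lookup.
Codon ACG -> Thr

Thr


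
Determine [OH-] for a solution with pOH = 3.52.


[OH-] = 10^(-pOH)
[OH-] = 10^(-3.52)
[OH-] = 3.020e-04 M

3.020e-04 M


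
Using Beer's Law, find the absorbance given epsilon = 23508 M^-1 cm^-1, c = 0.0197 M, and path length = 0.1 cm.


A = epsilon * c * l
A = 23508 * 0.0197 * 0.1
A = 46.3108

46.3108


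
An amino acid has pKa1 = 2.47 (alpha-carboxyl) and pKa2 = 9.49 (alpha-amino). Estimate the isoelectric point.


pI = (pKa1 + pKa2) / 2
pI = (2.47 + 9.49) / 2
pI = 5.98

5.98


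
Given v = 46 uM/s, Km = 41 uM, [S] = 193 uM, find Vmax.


Vmax = v * (Km + [S]) / [S]
Vmax = 46 * (41 + 193) / 193
Vmax = 55.772 uM/s

55.772 uM/s


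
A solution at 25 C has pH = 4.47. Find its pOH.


pOH = 14 - pH
pOH = 14 - 4.47
pOH = 9.53

9.53


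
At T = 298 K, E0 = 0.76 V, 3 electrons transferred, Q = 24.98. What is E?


E = E0 - (RT/nF) * ln(Q)
E = 0.76 - (8.314 * 298 / (3 * 96485)) * ln(24.98)
E = 0.7325 V

0.7325 V


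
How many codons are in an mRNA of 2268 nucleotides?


codons = nucleotides / 3
codons = 2268 / 3 = 756

756


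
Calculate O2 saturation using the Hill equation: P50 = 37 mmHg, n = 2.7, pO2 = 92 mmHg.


Y = pO2^n / (P50^n + pO2^n)
Y = 92^2.7 / (37^2.7 + 92^2.7)
Y = 92.12%

92.12%


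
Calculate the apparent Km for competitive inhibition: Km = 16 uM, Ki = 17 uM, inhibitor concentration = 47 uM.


Km_app = Km * (1 + [I]/Ki)
Km_app = 16 * (1 + 47/17)
Km_app = 60.2353 uM

60.2353 uM


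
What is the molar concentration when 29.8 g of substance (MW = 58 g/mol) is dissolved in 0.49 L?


C = (mass / MW) / volume
C = (29.8 / 58) / 0.49
C = 1.0486 M

1.0486 M


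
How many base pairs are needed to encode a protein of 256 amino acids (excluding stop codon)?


Each amino acid = 1 codon = 3 bp
bp = 256 * 3 = 768 bp

768 bp


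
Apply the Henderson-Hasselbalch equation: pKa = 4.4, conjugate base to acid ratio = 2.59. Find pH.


pH = pKa + log10([A-]/[HA])
pH = 4.4 + log10(2.59)
pH = 4.8133

4.8133


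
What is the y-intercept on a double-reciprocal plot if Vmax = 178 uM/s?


y-intercept = 1/Vmax
= 1/178
= 0.0056 s/uM

0.0056 s/uM


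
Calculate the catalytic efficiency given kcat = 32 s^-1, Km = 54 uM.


Catalytic efficiency = kcat / Km
= 32 / 54
= 0.5926 uM^-1*s^-1

0.5926 uM^-1*s^-1


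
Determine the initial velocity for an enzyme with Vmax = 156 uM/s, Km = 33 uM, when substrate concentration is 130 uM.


v = Vmax * [S] / (Km + [S])
v = 156 * 130 / (33 + 130)
v = 124.4172 uM/s

124.4172 uM/s


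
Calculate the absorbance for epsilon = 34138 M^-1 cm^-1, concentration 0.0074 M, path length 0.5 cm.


A = epsilon * c * l
A = 34138 * 0.0074 * 0.5
A = 126.3106

126.3106


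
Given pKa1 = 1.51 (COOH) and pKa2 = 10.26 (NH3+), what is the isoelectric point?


pI = (pKa1 + pKa2) / 2
pI = (1.51 + 10.26) / 2
pI = 5.885

5.885


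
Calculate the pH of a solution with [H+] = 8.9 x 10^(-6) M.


pH = -log10([H+])
pH = -log10(8.9 x 10^(-6))
pH = 5.0506

5.0506


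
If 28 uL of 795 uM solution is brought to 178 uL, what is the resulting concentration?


C2 = C1 * V1 / V2
C2 = 795 * 28 / 178
C2 = 125.0562 uM

125.0562 uM


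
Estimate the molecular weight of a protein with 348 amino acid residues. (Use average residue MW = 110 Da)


MW = n_residues * 110 Da
MW = 348 * 110
MW = 38280 Da

38280 Da


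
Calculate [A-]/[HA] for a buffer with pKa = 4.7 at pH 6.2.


[A-]/[HA] = 10^(pH - pKa)
= 10^(6.2 - 4.7)
= 31.6228

31.6228


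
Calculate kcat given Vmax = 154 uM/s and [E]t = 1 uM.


kcat = Vmax / [E]t
kcat = 154 / 1
kcat = 154.0 s^-1

154.0 s^-1


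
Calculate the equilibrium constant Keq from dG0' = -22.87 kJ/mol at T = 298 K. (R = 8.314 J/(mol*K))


Keq = exp(-dG0 * 1000 / (R * T))
Keq = exp(-(-22.87) * 1000 / (8.314 * 298))
Keq = 10206.8205

10206.8205


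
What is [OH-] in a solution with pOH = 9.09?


[OH-] = 10^(-pOH)
[OH-] = 10^(-9.09)
[OH-] = 8.128e-10 M

8.128e-10 M


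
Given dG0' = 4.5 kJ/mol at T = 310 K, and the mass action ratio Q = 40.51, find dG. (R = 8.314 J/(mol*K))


dG = dG0' + RT * ln(Q) / 1000
dG = 4.5 + 8.314 * 310 * ln(40.51) / 1000
dG = 14.0401 kJ/mol

14.0401 kJ/mol


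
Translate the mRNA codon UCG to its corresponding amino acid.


Standard genetic code lookup.
Codon UCG -> Ser

Ser


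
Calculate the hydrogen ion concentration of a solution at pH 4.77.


[H+] = 10^(-pH)
[H+] = 10^(-4.77)
[H+] = 1.698e-05 M

1.698e-05 M


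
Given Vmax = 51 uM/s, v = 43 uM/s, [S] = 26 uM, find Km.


Km = [S] * (Vmax - v) / v
Km = 26 * (51 - 43) / 43
Km = 4.8372 uM

4.8372 uM


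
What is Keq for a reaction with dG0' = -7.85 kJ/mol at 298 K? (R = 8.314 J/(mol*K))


Keq = exp(-dG0 * 1000 / (R * T))
Keq = exp(-(-7.85) * 1000 / (8.314 * 298))
Keq = 23.77

23.77


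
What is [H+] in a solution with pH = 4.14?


[H+] = 10^(-pH)
[H+] = 10^(-4.14)
[H+] = 7.244e-05 M

7.244e-05 M


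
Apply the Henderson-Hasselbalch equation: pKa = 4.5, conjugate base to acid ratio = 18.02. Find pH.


pH = pKa + log10([A-]/[HA])
pH = 4.5 + log10(18.02)
pH = 5.7558

5.7558


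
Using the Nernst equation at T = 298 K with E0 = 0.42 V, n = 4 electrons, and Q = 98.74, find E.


E = E0 - (RT/nF) * ln(Q)
E = 0.42 - (8.314 * 298 / (4 * 96485)) * ln(98.74)
E = 0.3905 V

0.3905 V


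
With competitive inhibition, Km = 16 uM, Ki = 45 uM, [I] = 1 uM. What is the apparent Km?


Km_app = Km * (1 + [I]/Ki)
Km_app = 16 * (1 + 1/45)
Km_app = 16.3556 uM

16.3556 uM


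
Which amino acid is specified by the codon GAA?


Standard genetic code lookup.
Codon GAA -> Glu

Glu


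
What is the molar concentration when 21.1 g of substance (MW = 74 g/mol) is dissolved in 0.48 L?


C = (mass / MW) / volume
C = (21.1 / 74) / 0.48
C = 0.594 M

0.594 M


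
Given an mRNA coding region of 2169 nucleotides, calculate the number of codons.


codons = nucleotides / 3
codons = 2169 / 3 = 723

723


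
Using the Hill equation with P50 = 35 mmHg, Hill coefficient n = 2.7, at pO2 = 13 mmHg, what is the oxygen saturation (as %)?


Y = pO2^n / (P50^n + pO2^n)
Y = 13^2.7 / (35^2.7 + 13^2.7)
Y = 6.45%

6.45%


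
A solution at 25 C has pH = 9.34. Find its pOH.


pOH = 14 - pH
pOH = 14 - 9.34
pOH = 4.66

4.66


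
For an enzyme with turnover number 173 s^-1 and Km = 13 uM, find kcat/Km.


Catalytic efficiency = kcat / Km
= 173 / 13
= 13.3077 uM^-1*s^-1

13.3077 uM^-1*s^-1


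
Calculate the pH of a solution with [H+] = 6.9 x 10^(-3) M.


pH = -log10([H+])
pH = -log10(6.9 x 10^(-3))
pH = 2.1612

2.1612


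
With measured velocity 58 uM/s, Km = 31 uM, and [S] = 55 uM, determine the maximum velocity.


Vmax = v * (Km + [S]) / [S]
Vmax = 58 * (31 + 55) / 55
Vmax = 90.6909 uM/s

90.6909 uM/s


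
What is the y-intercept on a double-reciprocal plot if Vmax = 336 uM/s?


y-intercept = 1/Vmax
= 1/336
= 0.003 s/uM

0.003 s/uM


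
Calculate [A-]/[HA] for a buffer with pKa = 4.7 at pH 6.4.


[A-]/[HA] = 10^(pH - pKa)
= 10^(6.4 - 4.7)
= 50.1187

50.1187


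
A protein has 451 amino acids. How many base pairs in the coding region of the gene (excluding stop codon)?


Each amino acid = 1 codon = 3 bp
bp = 451 * 3 = 1353 bp

1353 bp


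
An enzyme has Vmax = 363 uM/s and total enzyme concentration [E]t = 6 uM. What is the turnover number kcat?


kcat = Vmax / [E]t
kcat = 363 / 6
kcat = 60.5 s^-1

60.5 s^-1


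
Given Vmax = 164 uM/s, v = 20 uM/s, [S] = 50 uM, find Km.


Km = [S] * (Vmax - v) / v
Km = 50 * (164 - 20) / 20
Km = 360.0 uM

360.0 uM


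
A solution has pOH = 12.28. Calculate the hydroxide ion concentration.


[OH-] = 10^(-pOH)
[OH-] = 10^(-12.28)
[OH-] = 5.248e-13 M

5.248e-13 M


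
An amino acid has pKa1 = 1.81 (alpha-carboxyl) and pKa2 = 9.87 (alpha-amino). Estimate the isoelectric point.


pI = (pKa1 + pKa2) / 2
pI = (1.81 + 9.87) / 2
pI = 5.84

5.84


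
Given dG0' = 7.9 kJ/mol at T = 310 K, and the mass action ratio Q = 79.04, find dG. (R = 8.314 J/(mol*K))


dG = dG0' + RT * ln(Q) / 1000
dG = 7.9 + 8.314 * 310 * ln(79.04) / 1000
dG = 19.1629 kJ/mol

19.1629 kJ/mol


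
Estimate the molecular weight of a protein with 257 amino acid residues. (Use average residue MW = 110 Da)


MW = n_residues * 110 Da
MW = 257 * 110
MW = 28270 Da

28270 Da


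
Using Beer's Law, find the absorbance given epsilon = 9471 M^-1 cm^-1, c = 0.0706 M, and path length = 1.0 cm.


A = epsilon * c * l
A = 9471 * 0.0706 * 1.0
A = 668.6526

668.6526


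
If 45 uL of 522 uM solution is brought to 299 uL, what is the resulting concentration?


C2 = C1 * V1 / V2
C2 = 522 * 45 / 299
C2 = 78.5619 uM

78.5619 uM


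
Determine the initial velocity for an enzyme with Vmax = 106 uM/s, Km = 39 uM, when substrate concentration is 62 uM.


v = Vmax * [S] / (Km + [S])
v = 106 * 62 / (39 + 62)
v = 65.0693 uM/s

65.0693 uM/s


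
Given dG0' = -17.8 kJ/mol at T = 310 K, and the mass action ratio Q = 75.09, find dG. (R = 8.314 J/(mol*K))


dG = dG0' + RT * ln(Q) / 1000
dG = -17.8 + 8.314 * 310 * ln(75.09) / 1000
dG = -6.6693 kJ/mol

-6.6693 kJ/mol


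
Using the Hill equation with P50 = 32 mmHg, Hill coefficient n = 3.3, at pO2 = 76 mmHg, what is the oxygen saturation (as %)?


Y = pO2^n / (P50^n + pO2^n)
Y = 76^3.3 / (32^3.3 + 76^3.3)
Y = 94.56%

94.56%


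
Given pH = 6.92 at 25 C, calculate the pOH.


pOH = 14 - pH
pOH = 14 - 6.92
pOH = 7.08

7.08


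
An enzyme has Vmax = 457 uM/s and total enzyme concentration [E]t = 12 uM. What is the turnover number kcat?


kcat = Vmax / [E]t
kcat = 457 / 12
kcat = 38.0833 s^-1

38.0833 s^-1


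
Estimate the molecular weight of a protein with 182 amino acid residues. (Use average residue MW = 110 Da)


MW = n_residues * 110 Da
MW = 182 * 110
MW = 20020 Da

20020 Da


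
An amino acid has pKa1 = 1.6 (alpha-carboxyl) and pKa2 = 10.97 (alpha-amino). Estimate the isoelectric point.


pI = (pKa1 + pKa2) / 2
pI = (1.6 + 10.97) / 2
pI = 6.285

6.285


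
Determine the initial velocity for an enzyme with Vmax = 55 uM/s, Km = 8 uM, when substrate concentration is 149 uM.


v = Vmax * [S] / (Km + [S])
v = 55 * 149 / (8 + 149)
v = 52.1975 uM/s

52.1975 uM/s


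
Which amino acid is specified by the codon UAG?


Standard genetic code lookup.
Codon UAG -> Stop

Stop


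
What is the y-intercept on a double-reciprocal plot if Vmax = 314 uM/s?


y-intercept = 1/Vmax
= 1/314
= 0.0032 s/uM

0.0032 s/uM


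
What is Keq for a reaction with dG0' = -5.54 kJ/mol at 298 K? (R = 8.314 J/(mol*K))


Keq = exp(-dG0 * 1000 / (R * T))
Keq = exp(-(-5.54) * 1000 / (8.314 * 298))
Keq = 9.3564

9.3564


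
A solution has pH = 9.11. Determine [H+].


[H+] = 10^(-pH)
[H+] = 10^(-9.11)
[H+] = 7.762e-10 M

7.762e-10 M


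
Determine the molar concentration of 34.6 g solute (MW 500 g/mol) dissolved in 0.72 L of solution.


C = (mass / MW) / volume
C = (34.6 / 500) / 0.72
C = 0.0961 M

0.0961 M


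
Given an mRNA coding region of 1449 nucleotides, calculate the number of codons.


codons = nucleotides / 3
codons = 1449 / 3 = 483

483


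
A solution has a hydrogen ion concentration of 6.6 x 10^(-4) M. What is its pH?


pH = -log10([H+])
pH = -log10(6.6 x 10^(-4))
pH = 3.1805

3.1805


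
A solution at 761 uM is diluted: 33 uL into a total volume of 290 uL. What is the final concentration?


C2 = C1 * V1 / V2
C2 = 761 * 33 / 290
C2 = 86.5966 uM

86.5966 uM


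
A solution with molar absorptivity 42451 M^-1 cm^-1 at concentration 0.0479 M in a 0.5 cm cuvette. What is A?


A = epsilon * c * l
A = 42451 * 0.0479 * 0.5
A = 1016.7014

1016.7014


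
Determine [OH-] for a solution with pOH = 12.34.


[OH-] = 10^(-pOH)
[OH-] = 10^(-12.34)
[OH-] = 4.571e-13 M

4.571e-13 M


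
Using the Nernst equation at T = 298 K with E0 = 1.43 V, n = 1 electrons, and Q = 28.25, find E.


E = E0 - (RT/nF) * ln(Q)
E = 1.43 - (8.314 * 298 / (1 * 96485)) * ln(28.25)
E = 1.3442 V

1.3442 V


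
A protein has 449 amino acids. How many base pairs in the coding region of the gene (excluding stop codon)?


Each amino acid = 1 codon = 3 bp
bp = 449 * 3 = 1347 bp

1347 bp


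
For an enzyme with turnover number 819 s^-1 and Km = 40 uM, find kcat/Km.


Catalytic efficiency = kcat / Km
= 819 / 40
= 20.475 uM^-1*s^-1

20.475 uM^-1*s^-1


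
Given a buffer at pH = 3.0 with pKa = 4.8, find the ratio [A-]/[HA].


[A-]/[HA] = 10^(pH - pKa)
= 10^(3.0 - 4.8)
= 0.0158

0.0158


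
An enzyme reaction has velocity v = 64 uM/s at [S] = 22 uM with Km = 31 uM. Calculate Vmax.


Vmax = v * (Km + [S]) / [S]
Vmax = 64 * (31 + 22) / 22
Vmax = 154.1818 uM/s

154.1818 uM/s


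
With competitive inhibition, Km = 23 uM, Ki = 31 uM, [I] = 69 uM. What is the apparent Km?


Km_app = Km * (1 + [I]/Ki)
Km_app = 23 * (1 + 69/31)
Km_app = 74.1935 uM

74.1935 uM


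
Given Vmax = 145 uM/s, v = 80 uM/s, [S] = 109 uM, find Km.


Km = [S] * (Vmax - v) / v
Km = 109 * (145 - 80) / 80
Km = 88.5625 uM

88.5625 uM


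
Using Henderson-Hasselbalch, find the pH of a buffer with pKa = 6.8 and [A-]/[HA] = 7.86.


pH = pKa + log10([A-]/[HA])
pH = 6.8 + log10(7.86)
pH = 7.6954

7.6954


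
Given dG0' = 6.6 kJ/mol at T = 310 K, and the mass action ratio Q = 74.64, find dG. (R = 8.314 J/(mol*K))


dG = dG0' + RT * ln(Q) / 1000
dG = 6.6 + 8.314 * 310 * ln(74.64) / 1000
dG = 17.7152 kJ/mol

17.7152 kJ/mol


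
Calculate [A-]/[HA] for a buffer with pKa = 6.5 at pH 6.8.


[A-]/[HA] = 10^(pH - pKa)
= 10^(6.8 - 6.5)
= 1.9953

1.9953


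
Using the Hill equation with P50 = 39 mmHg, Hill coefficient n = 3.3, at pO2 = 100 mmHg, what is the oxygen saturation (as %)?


Y = pO2^n / (P50^n + pO2^n)
Y = 100^3.3 / (39^3.3 + 100^3.3)
Y = 95.72%

95.72%


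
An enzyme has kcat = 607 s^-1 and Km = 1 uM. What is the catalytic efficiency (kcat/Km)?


Catalytic efficiency = kcat / Km
= 607 / 1
= 607.0 uM^-1*s^-1

607.0 uM^-1*s^-1


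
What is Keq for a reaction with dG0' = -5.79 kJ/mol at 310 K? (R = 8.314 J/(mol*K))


Keq = exp(-dG0 * 1000 / (R * T))
Keq = exp(-(-5.79) * 1000 / (8.314 * 310))
Keq = 9.4546

9.4546


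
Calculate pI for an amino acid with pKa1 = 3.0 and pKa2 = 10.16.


pI = (pKa1 + pKa2) / 2
pI = (3.0 + 10.16) / 2
pI = 6.58

6.58


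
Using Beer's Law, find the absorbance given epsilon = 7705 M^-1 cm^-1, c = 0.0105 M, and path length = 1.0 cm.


A = epsilon * c * l
A = 7705 * 0.0105 * 1.0
A = 80.9025

80.9025


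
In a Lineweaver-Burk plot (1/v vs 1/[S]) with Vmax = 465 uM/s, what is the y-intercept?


y-intercept = 1/Vmax
= 1/465
= 0.0022 s/uM

0.0022 s/uM


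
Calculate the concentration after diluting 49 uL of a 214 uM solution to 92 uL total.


C2 = C1 * V1 / V2
C2 = 214 * 49 / 92
C2 = 113.9783 uM

113.9783 uM


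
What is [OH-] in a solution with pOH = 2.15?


[OH-] = 10^(-pOH)
[OH-] = 10^(-2.15)
[OH-] = 0.0071 M

0.0071 M


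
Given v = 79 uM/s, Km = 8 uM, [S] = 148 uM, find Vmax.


Vmax = v * (Km + [S]) / [S]
Vmax = 79 * (8 + 148) / 148
Vmax = 83.2703 uM/s

83.2703 uM/s


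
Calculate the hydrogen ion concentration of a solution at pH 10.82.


[H+] = 10^(-pH)
[H+] = 10^(-10.82)
[H+] = 1.514e-11 M

1.514e-11 M


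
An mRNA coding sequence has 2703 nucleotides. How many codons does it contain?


codons = nucleotides / 3
codons = 2703 / 3 = 901

901


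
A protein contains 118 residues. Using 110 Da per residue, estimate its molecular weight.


MW = n_residues * 110 Da
MW = 118 * 110
MW = 12980 Da

12980 Da


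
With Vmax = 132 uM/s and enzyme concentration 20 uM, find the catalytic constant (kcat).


kcat = Vmax / [E]t
kcat = 132 / 20
kcat = 6.6 s^-1

6.6 s^-1


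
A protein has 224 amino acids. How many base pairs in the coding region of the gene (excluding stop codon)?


Each amino acid = 1 codon = 3 bp
bp = 224 * 3 = 672 bp

672 bp


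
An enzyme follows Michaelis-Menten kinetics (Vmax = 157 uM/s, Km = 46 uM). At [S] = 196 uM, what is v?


v = Vmax * [S] / (Km + [S])
v = 157 * 196 / (46 + 196)
v = 127.157 uM/s

127.157 uM/s


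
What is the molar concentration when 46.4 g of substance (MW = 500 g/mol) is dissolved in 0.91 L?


C = (mass / MW) / volume
C = (46.4 / 500) / 0.91
C = 0.102 M

0.102 M


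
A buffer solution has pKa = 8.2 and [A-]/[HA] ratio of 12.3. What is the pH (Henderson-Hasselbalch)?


pH = pKa + log10([A-]/[HA])
pH = 8.2 + log10(12.3)
pH = 9.2899

9.2899


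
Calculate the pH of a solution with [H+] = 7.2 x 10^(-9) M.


pH = -log10([H+])
pH = -log10(7.2 x 10^(-9))
pH = 8.1427

8.1427


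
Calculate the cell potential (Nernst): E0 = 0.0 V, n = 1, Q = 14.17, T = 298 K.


E = E0 - (RT/nF) * ln(Q)
E = 0.0 - (8.314 * 298 / (1 * 96485)) * ln(14.17)
E = -0.0681 V

-0.0681 V


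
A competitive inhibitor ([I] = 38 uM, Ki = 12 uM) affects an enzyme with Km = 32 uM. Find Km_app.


Km_app = Km * (1 + [I]/Ki)
Km_app = 32 * (1 + 38/12)
Km_app = 133.3333 uM

133.3333 uM


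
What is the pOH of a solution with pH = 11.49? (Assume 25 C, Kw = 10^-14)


pOH = 14 - pH
pOH = 14 - 11.49
pOH = 2.51

2.51


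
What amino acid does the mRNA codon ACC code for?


Standard genetic code lookup.
Codon ACC -> Thr

Thr


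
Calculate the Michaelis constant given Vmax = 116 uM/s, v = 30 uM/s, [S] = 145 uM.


Km = [S] * (Vmax - v) / v
Km = 145 * (116 - 30) / 30
Km = 415.6667 uM

415.6667 uM


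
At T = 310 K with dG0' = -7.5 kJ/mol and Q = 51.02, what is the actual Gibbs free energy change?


dG = dG0' + RT * ln(Q) / 1000
dG = -7.5 + 8.314 * 310 * ln(51.02) / 1000
dG = 2.6347 kJ/mol

2.6347 kJ/mol


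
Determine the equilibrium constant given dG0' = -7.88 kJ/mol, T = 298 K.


Keq = exp(-dG0 * 1000 / (R * T))
Keq = exp(-(-7.88) * 1000 / (8.314 * 298))
Keq = 24.0596

24.0596


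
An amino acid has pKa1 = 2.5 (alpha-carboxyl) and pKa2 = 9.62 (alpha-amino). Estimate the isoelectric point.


pI = (pKa1 + pKa2) / 2
pI = (2.5 + 9.62) / 2
pI = 6.06

6.06


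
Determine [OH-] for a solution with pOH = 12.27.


[OH-] = 10^(-pOH)
[OH-] = 10^(-12.27)
[OH-] = 5.370e-13 M

5.370e-13 M


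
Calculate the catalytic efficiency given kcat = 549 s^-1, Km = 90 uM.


Catalytic efficiency = kcat / Km
= 549 / 90
= 6.1 uM^-1*s^-1

6.1 uM^-1*s^-1


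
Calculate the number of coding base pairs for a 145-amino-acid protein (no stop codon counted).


Each amino acid = 1 codon = 3 bp
bp = 145 * 3 = 435 bp

435 bp


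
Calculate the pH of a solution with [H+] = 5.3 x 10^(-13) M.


pH = -log10([H+])
pH = -log10(5.3 x 10^(-13))
pH = 12.2757

12.2757


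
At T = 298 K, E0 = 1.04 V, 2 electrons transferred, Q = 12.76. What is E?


E = E0 - (RT/nF) * ln(Q)
E = 1.04 - (8.314 * 298 / (2 * 96485)) * ln(12.76)
E = 1.0073 V

1.0073 V


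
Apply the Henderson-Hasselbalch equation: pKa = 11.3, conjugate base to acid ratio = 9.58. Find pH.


pH = pKa + log10([A-]/[HA])
pH = 11.3 + log10(9.58)
pH = 12.2814

12.2814


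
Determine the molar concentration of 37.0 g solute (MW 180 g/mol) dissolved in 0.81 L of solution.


C = (mass / MW) / volume
C = (37.0 / 180) / 0.81
C = 0.2538 M

0.2538 M


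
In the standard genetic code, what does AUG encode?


Standard genetic code lookup.
Codon AUG -> Met (start)

Met (start)


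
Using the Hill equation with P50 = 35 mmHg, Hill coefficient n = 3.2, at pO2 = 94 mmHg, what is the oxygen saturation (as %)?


Y = pO2^n / (P50^n + pO2^n)
Y = 94^3.2 / (35^3.2 + 94^3.2)
Y = 95.94%

95.94%


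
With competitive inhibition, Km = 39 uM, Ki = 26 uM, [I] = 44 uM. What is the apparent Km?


Km_app = Km * (1 + [I]/Ki)
Km_app = 39 * (1 + 44/26)
Km_app = 105.0 uM

105.0 uM


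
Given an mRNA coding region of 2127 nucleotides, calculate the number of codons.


codons = nucleotides / 3
codons = 2127 / 3 = 709

709


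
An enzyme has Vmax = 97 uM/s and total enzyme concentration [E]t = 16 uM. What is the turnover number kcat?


kcat = Vmax / [E]t
kcat = 97 / 16
kcat = 6.0625 s^-1

6.0625 s^-1


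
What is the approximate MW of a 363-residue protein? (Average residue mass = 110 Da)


MW = n_residues * 110 Da
MW = 363 * 110
MW = 39930 Da

39930 Da


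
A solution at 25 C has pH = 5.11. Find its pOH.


pOH = 14 - pH
pOH = 14 - 5.11
pOH = 8.89

8.89


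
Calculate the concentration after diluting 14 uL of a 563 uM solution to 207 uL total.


C2 = C1 * V1 / V2
C2 = 563 * 14 / 207
C2 = 38.0773 uM

38.0773 uM


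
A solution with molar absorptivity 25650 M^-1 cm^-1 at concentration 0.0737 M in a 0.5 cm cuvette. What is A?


A = epsilon * c * l
A = 25650 * 0.0737 * 0.5
A = 945.2025

945.2025


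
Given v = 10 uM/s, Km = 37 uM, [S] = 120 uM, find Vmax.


Vmax = v * (Km + [S]) / [S]
Vmax = 10 * (37 + 120) / 120
Vmax = 13.0833 uM/s

13.0833 uM/s


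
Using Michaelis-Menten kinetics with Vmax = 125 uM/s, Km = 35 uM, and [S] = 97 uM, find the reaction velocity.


v = Vmax * [S] / (Km + [S])
v = 125 * 97 / (35 + 97)
v = 91.8561 uM/s

91.8561 uM/s


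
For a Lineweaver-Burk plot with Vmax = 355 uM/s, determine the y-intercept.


y-intercept = 1/Vmax
= 1/355
= 0.0028 s/uM

0.0028 s/uM


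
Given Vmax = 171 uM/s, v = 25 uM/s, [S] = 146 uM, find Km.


Km = [S] * (Vmax - v) / v
Km = 146 * (171 - 25) / 25
Km = 852.64 uM

852.64 uM


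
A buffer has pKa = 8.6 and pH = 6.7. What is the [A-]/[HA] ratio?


[A-]/[HA] = 10^(pH - pKa)
= 10^(6.7 - 8.6)
= 0.0126

0.0126


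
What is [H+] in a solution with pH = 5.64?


[H+] = 10^(-pH)
[H+] = 10^(-5.64)
[H+] = 2.291e-06 M

2.291e-06 M


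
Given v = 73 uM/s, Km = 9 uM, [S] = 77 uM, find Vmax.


Vmax = v * (Km + [S]) / [S]
Vmax = 73 * (9 + 77) / 77
Vmax = 81.5325 uM/s

81.5325 uM/s


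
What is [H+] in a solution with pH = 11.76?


[H+] = 10^(-pH)
[H+] = 10^(-11.76)
[H+] = 1.738e-12 M

1.738e-12 M


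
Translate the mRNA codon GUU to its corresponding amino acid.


Standard genetic code lookup.
Codon GUU -> Val

Val


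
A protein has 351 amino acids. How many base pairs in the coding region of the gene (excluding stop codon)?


Each amino acid = 1 codon = 3 bp
bp = 351 * 3 = 1053 bp

1053 bp


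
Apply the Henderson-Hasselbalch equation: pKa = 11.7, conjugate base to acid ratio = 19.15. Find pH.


pH = pKa + log10([A-]/[HA])
pH = 11.7 + log10(19.15)
pH = 12.9822

12.9822


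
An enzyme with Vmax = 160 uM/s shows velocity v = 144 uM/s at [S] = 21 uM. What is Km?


Km = [S] * (Vmax - v) / v
Km = 21 * (160 - 144) / 144
Km = 2.3333 uM

2.3333 uM


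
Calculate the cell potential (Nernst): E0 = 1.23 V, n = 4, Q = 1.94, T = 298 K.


E = E0 - (RT/nF) * ln(Q)
E = 1.23 - (8.314 * 298 / (4 * 96485)) * ln(1.94)
E = 1.2257 V

1.2257 V


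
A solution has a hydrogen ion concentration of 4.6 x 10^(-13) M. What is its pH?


pH = -log10([H+])
pH = -log10(4.6 x 10^(-13))
pH = 12.3372

12.3372


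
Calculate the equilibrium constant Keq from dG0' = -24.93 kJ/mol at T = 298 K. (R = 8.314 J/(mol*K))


Keq = exp(-dG0 * 1000 / (R * T))
Keq = exp(-(-24.93) * 1000 / (8.314 * 298))
Keq = 23441.6736

23441.6736


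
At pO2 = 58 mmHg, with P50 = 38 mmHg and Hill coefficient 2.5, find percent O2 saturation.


Y = pO2^n / (P50^n + pO2^n)
Y = 58^2.5 / (38^2.5 + 58^2.5)
Y = 74.21%

74.21%


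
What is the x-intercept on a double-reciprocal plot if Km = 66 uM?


x-intercept = -1/Km
= -1/66
= -0.0152 1/uM

-0.0152 1/uM


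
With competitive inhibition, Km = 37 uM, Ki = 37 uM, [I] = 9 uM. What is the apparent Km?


Km_app = Km * (1 + [I]/Ki)
Km_app = 37 * (1 + 9/37)
Km_app = 46.0 uM

46.0 uM


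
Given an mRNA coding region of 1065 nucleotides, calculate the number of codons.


codons = nucleotides / 3
codons = 1065 / 3 = 355

355


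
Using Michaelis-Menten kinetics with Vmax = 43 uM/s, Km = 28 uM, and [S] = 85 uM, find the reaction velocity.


v = Vmax * [S] / (Km + [S])
v = 43 * 85 / (28 + 85)
v = 32.3451 uM/s

32.3451 uM/s


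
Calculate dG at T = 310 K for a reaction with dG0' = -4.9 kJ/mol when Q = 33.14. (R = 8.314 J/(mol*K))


dG = dG0' + RT * ln(Q) / 1000
dG = -4.9 + 8.314 * 310 * ln(33.14) / 1000
dG = 4.1226 kJ/mol

4.1226 kJ/mol


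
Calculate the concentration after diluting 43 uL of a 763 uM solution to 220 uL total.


C2 = C1 * V1 / V2
C2 = 763 * 43 / 220
C2 = 149.1318 uM

149.1318 uM


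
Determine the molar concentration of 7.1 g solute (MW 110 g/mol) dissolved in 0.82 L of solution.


C = (mass / MW) / volume
C = (7.1 / 110) / 0.82
C = 0.0787 M

0.0787 M


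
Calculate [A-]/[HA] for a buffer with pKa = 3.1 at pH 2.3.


[A-]/[HA] = 10^(pH - pKa)
= 10^(2.3 - 3.1)
= 0.1585

0.1585


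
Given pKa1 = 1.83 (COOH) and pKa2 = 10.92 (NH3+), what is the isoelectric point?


pI = (pKa1 + pKa2) / 2
pI = (1.83 + 10.92) / 2
pI = 6.375

6.375


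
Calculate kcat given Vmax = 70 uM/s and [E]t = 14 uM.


kcat = Vmax / [E]t
kcat = 70 / 14
kcat = 5.0 s^-1

5.0 s^-1


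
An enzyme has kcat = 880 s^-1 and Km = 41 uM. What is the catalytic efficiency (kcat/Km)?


Catalytic efficiency = kcat / Km
= 880 / 41
= 21.4634 uM^-1*s^-1

21.4634 uM^-1*s^-1


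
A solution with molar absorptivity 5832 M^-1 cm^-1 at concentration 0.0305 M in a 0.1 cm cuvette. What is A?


A = epsilon * c * l
A = 5832 * 0.0305 * 0.1
A = 17.7876

17.7876


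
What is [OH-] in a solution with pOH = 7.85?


[OH-] = 10^(-pOH)
[OH-] = 10^(-7.85)
[OH-] = 1.413e-08 M

1.413e-08 M


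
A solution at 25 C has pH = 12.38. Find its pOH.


pOH = 14 - pH
pOH = 14 - 12.38
pOH = 1.62

1.62


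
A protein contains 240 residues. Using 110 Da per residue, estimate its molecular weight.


MW = n_residues * 110 Da
MW = 240 * 110
MW = 26400 Da

26400 Da


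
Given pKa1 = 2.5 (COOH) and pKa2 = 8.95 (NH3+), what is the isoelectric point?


pI = (pKa1 + pKa2) / 2
pI = (2.5 + 8.95) / 2
pI = 5.725

5.725


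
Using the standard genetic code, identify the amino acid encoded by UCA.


Standard genetic code lookup.
Codon UCA -> Ser

Ser


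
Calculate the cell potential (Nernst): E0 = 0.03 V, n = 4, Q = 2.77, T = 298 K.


E = E0 - (RT/nF) * ln(Q)
E = 0.03 - (8.314 * 298 / (4 * 96485)) * ln(2.77)
E = 0.0235 V

0.0235 V


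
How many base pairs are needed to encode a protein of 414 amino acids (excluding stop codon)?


Each amino acid = 1 codon = 3 bp
bp = 414 * 3 = 1242 bp

1242 bp


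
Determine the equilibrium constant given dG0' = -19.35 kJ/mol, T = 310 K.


Keq = exp(-dG0 * 1000 / (R * T))
Keq = exp(-(-19.35) * 1000 / (8.314 * 310))
Keq = 1822.0919

1822.0919


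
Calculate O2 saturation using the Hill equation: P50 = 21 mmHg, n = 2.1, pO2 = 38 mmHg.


Y = pO2^n / (P50^n + pO2^n)
Y = 38^2.1 / (21^2.1 + 38^2.1)
Y = 77.65%

77.65%


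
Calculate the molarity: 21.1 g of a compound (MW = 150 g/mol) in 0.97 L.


C = (mass / MW) / volume
C = (21.1 / 150) / 0.97
C = 0.145 M

0.145 M


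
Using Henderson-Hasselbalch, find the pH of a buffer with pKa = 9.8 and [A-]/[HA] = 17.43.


pH = pKa + log10([A-]/[HA])
pH = 9.8 + log10(17.43)
pH = 11.0413

11.0413


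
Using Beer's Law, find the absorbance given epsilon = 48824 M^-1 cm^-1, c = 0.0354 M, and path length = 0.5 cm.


A = epsilon * c * l
A = 48824 * 0.0354 * 0.5
A = 864.1848

864.1848


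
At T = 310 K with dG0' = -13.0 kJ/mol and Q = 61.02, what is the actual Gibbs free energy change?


dG = dG0' + RT * ln(Q) / 1000
dG = -13.0 + 8.314 * 310 * ln(61.02) / 1000
dG = -2.404 kJ/mol

-2.404 kJ/mol


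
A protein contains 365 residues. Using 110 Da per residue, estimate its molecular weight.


MW = n_residues * 110 Da
MW = 365 * 110
MW = 40150 Da

40150 Da


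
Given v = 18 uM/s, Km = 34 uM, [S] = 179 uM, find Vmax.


Vmax = v * (Km + [S]) / [S]
Vmax = 18 * (34 + 179) / 179
Vmax = 21.419 uM/s

21.419 uM/s


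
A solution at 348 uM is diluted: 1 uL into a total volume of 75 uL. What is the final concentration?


C2 = C1 * V1 / V2
C2 = 348 * 1 / 75
C2 = 4.64 uM

4.64 uM


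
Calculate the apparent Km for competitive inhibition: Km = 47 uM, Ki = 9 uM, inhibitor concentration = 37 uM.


Km_app = Km * (1 + [I]/Ki)
Km_app = 47 * (1 + 37/9)
Km_app = 240.2222 uM

240.2222 uM


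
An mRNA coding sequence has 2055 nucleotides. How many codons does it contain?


codons = nucleotides / 3
codons = 2055 / 3 = 685

685


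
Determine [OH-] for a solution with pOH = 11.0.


[OH-] = 10^(-pOH)
[OH-] = 10^(-11.0)
[OH-] = 1.000e-11 M

1.000e-11 M


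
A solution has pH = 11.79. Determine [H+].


[H+] = 10^(-pH)
[H+] = 10^(-11.79)
[H+] = 1.622e-12 M

1.622e-12 M


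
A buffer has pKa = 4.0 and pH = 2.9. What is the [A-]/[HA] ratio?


[A-]/[HA] = 10^(pH - pKa)
= 10^(2.9 - 4.0)
= 0.0794

0.0794


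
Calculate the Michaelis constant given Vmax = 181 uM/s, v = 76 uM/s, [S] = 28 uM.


Km = [S] * (Vmax - v) / v
Km = 28 * (181 - 76) / 76
Km = 38.6842 uM

38.6842 uM


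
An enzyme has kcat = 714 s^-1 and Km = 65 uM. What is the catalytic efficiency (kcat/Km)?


Catalytic efficiency = kcat / Km
= 714 / 65
= 10.9846 uM^-1*s^-1

10.9846 uM^-1*s^-1


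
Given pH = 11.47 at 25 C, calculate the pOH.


pOH = 14 - pH
pOH = 14 - 11.47
pOH = 2.53

2.53


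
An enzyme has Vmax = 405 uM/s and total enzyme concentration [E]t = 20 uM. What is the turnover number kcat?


kcat = Vmax / [E]t
kcat = 405 / 20
kcat = 20.25 s^-1

20.25 s^-1


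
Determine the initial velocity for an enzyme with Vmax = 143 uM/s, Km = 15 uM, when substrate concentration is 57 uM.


v = Vmax * [S] / (Km + [S])
v = 143 * 57 / (15 + 57)
v = 113.2083 uM/s

113.2083 uM/s


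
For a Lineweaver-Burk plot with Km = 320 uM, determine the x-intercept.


x-intercept = -1/Km
= -1/320
= -0.0031 1/uM

-0.0031 1/uM


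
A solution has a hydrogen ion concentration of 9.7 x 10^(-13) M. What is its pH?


pH = -log10([H+])
pH = -log10(9.7 x 10^(-13))
pH = 12.0132

12.0132


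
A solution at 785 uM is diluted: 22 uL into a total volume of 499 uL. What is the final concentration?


C2 = C1 * V1 / V2
C2 = 785 * 22 / 499
C2 = 34.6092 uM

34.6092 uM


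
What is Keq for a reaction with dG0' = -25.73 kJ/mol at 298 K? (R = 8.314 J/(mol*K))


Keq = exp(-dG0 * 1000 / (R * T))
Keq = exp(-(-25.73) * 1000 / (8.314 * 298))
Keq = 32375.8293

32375.8293


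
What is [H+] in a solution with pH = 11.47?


[H+] = 10^(-pH)
[H+] = 10^(-11.47)
[H+] = 3.388e-12 M

3.388e-12 M


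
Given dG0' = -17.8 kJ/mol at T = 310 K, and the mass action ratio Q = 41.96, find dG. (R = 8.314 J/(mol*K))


dG = dG0' + RT * ln(Q) / 1000
dG = -17.8 + 8.314 * 310 * ln(41.96) / 1000
dG = -8.1692 kJ/mol

-8.1692 kJ/mol


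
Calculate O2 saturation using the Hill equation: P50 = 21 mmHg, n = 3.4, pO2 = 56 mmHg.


Y = pO2^n / (P50^n + pO2^n)
Y = 56^3.4 / (21^3.4 + 56^3.4)
Y = 96.56%

96.56%


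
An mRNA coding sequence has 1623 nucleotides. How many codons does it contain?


codons = nucleotides / 3
codons = 1623 / 3 = 541

541


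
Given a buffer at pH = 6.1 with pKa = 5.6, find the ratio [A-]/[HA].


[A-]/[HA] = 10^(pH - pKa)
= 10^(6.1 - 5.6)
= 3.1623

3.1623


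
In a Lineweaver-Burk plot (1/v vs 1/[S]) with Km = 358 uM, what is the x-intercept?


x-intercept = -1/Km
= -1/358
= -0.0028 1/uM

-0.0028 1/uM


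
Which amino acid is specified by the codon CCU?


Standard genetic code lookup.
Codon CCU -> Pro

Pro


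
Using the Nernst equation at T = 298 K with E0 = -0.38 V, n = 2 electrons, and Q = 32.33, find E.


E = E0 - (RT/nF) * ln(Q)
E = -0.38 - (8.314 * 298 / (2 * 96485)) * ln(32.33)
E = -0.4246 V

-0.4246 V
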